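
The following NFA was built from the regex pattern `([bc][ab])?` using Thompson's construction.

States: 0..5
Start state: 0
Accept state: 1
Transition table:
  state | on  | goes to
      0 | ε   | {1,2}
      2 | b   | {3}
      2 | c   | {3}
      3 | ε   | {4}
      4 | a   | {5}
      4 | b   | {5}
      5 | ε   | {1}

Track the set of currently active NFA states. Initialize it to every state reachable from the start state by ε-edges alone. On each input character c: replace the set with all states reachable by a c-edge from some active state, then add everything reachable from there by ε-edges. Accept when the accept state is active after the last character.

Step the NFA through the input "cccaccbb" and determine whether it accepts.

Answer: REJECT

Derivation:
S₀ = ε-closure({0}) = {0,1,2}
'c' @ 1: {3,4}
'c' @ 2: {}  — dead — no transitions
rest 'caccbb' ignored (set empty)
after full input: {}  (accept=1 not in)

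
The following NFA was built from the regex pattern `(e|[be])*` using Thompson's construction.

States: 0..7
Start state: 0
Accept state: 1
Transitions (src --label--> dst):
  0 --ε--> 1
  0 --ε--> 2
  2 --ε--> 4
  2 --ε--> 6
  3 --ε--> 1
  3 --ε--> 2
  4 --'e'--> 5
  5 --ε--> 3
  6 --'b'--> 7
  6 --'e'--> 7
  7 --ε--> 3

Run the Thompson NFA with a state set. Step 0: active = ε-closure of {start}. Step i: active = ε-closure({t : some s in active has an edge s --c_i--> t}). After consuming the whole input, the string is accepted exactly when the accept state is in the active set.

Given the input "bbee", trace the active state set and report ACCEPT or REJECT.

Answer: ACCEPT

Derivation:
initial (ε-close {0}): {0,1,2,4,6}
'b' @ 1: {1,2,3,4,6,7}  (accept∈set)
'b' @ 2: {1,2,3,4,6,7}  (accept∈set)
'e' @ 3: {1,2,3,4,5,6,7}  (accept∈set)
'e' @ 4: {1,2,3,4,5,6,7}  (accept∈set)
end set {1,2,3,4,5,6,7} — state 1 in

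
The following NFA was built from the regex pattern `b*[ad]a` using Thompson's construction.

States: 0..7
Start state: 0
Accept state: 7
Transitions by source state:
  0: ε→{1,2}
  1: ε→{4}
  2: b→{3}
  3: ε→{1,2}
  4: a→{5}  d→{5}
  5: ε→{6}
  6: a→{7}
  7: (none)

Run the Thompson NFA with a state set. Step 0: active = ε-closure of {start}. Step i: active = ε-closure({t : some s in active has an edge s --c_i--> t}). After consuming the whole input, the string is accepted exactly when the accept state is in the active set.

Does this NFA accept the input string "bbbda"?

Answer: ACCEPT

Trace:
S₀ = ε-closure({0}) = {0,1,2,4}
'b' @ 1: {1,2,3,4}
'b' @ 2: {1,2,3,4}
'b' @ 3: {1,2,3,4}
'd' @ 4: {5,6}
'a' @ 5: {7}  (accept∈set)
after full input: {7}  (accept=7 in)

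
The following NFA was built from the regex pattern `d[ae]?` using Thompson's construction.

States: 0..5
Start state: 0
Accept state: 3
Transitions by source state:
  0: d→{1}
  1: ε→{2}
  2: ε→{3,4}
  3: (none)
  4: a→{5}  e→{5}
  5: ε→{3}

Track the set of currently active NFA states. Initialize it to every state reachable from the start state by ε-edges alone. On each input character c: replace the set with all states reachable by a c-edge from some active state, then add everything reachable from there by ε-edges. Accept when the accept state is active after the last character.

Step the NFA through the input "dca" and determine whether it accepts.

Answer: REJECT

Trace:
start: ε-closure({0}) = {0}
'd' @ 1: {1,2,3,4}  ✓accept
'c' @ 2: {}  — no active states
rest 'a' ignored (set empty)
final: {}; accept 3 not in set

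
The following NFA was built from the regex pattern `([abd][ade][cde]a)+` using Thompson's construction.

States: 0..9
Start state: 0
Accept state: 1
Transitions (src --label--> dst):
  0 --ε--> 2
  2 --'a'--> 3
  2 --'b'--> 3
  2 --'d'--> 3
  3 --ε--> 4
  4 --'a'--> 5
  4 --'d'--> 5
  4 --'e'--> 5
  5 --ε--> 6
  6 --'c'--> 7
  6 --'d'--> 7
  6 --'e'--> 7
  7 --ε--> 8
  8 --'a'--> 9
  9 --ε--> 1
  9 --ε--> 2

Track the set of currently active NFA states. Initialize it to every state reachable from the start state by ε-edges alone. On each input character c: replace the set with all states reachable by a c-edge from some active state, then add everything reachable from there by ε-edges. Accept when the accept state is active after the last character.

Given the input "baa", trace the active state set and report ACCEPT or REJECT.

Answer: REJECT

Steps:
S₀ = ε-closure({0}) = {0,2}
'b' @ 1: {3,4}
'a' @ 2: {5,6}
'a' @ 3: {}  — dead — no transitions
after full input: {}  (accept=1 not in)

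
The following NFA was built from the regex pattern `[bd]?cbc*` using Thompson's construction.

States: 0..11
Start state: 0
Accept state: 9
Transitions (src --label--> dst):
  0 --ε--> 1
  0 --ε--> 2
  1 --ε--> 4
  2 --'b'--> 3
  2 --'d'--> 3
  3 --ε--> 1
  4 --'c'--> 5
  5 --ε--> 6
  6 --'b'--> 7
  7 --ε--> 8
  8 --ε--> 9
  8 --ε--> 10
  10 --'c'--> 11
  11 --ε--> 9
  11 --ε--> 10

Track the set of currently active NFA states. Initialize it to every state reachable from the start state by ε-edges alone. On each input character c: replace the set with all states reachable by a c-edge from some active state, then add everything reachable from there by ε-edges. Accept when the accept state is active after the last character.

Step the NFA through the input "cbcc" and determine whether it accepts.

start: ε-closure({0}) = {0,1,2,4}
'c' @ 1: {5,6}
'b' @ 2: {7,8,9,10}  [accepting]
'c' @ 3: {9,10,11}  [accepting]
'c' @ 4: {9,10,11}  [accepting]
end set {9,10,11} — state 9 in

Answer: ACCEPT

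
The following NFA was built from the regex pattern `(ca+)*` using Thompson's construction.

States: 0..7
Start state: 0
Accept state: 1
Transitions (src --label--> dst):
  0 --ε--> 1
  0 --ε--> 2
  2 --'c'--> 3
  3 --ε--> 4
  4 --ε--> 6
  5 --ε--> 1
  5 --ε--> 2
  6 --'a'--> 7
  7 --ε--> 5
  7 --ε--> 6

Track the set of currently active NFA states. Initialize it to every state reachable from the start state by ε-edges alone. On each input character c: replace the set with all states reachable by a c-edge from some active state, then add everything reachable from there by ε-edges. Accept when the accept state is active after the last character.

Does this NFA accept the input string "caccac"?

S₀ = ε-closure({0}) = {0,1,2}
'c' @ 1: {3,4,6}
'a' @ 2: {1,2,5,6,7}  (accept∈set)
'c' @ 3: {3,4,6}
'c' @ 4: {}  — no active states
rest 'ac' ignored (set empty)
final: {}; accept 1 not in set

Answer: REJECT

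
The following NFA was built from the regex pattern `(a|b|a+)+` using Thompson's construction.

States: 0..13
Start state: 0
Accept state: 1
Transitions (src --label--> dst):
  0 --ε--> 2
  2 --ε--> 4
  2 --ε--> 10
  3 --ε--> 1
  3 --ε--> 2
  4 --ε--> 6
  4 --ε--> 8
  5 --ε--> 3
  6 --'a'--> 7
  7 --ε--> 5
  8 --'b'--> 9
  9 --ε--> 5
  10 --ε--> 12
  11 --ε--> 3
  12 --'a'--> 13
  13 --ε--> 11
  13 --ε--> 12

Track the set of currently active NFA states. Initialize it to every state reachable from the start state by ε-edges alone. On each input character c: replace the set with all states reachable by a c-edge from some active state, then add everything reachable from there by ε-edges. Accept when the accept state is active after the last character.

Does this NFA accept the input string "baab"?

Answer: ACCEPT

Trace:
initial (ε-close {0}): {0,2,4,6,8,10,12}
'b' @ 1: {1,2,3,4,5,6,8,9,10,12}  (accept∈set)
'a' @ 2: {1,2,3,4,5,6,7,8,10,11,12,13}  (accept∈set)
'a' @ 3: {1,2,3,4,5,6,7,8,10,11,12,13}  (accept∈set)
'b' @ 4: {1,2,3,4,5,6,8,9,10,12}  (accept∈set)
after full input: {1,2,3,4,5,6,8,9,10,12}  (accept=1 in)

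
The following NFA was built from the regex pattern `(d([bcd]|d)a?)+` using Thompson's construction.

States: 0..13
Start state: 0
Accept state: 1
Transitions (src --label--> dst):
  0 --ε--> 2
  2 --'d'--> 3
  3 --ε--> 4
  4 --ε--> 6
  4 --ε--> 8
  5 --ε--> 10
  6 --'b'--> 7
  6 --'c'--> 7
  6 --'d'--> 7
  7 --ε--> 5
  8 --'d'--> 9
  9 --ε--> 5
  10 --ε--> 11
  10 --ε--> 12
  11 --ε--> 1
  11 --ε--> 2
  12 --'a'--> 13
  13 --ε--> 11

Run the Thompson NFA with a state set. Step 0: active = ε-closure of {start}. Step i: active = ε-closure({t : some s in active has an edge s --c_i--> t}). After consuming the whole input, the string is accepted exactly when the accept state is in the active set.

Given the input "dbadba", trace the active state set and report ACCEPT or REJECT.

start: ε-closure({0}) = {0,2}
'd' @ 1: {3,4,6,8}
'b' @ 2: {1,2,5,7,10,11,12}  (accept∈set)
'a' @ 3: {1,2,11,13}  (accept∈set)
'd' @ 4: {3,4,6,8}
'b' @ 5: {1,2,5,7,10,11,12}  (accept∈set)
'a' @ 6: {1,2,11,13}  (accept∈set)
after full input: {1,2,11,13}  (accept=1 in)

Answer: ACCEPT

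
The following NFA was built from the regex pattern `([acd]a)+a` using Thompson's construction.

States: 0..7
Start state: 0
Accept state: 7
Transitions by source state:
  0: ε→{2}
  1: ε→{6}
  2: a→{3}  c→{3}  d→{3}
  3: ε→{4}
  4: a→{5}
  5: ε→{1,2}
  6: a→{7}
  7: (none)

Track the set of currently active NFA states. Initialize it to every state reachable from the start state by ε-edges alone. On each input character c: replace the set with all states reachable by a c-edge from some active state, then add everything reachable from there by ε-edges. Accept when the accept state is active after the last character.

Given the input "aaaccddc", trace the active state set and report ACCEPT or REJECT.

Answer: REJECT

Derivation:
initial (ε-close {0}): {0,2}
'a' @ 1: {3,4}
'a' @ 2: {1,2,5,6}
'a' @ 3: {3,4,7}  [accepting]
'c' @ 4: {}  — state set empty
rest 'cddc' ignored (set empty)
after full input: {}  (accept=7 not in)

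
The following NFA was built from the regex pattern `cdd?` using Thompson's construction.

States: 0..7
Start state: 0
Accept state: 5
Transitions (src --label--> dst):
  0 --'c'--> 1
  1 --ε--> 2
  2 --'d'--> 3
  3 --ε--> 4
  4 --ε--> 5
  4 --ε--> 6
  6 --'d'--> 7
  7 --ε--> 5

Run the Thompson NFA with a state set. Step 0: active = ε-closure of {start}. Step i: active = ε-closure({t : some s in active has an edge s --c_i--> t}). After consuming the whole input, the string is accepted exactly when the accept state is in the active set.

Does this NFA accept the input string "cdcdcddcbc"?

Answer: REJECT

Steps:
S₀ = ε-closure({0}) = {0}
'c' @ 1: {1,2}
'd' @ 2: {3,4,5,6}  (accept∈set)
'c' @ 3: {}  — no active states
rest 'dcddcbc' ignored (set empty)
end set {} — state 5 not in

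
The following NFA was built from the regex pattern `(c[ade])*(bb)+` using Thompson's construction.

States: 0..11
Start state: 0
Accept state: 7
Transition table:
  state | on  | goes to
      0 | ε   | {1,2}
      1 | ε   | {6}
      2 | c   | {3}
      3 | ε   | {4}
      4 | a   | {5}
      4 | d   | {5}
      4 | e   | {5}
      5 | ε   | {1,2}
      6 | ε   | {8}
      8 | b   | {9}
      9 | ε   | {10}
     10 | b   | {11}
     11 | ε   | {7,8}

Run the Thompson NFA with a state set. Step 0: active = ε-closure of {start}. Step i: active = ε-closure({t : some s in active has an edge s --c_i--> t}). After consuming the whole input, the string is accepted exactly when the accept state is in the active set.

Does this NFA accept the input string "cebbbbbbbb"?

Answer: ACCEPT

Trace:
S₀ = ε-closure({0}) = {0,1,2,6,8}
'c' @ 1: {3,4}
'e' @ 2: {1,2,5,6,8}
'b' @ 3: {9,10}
'b' @ 4: {7,8,11}  (accept∈set)
'b' @ 5: {9,10}
'b' @ 6: {7,8,11}  (accept∈set)
'b' @ 7: {9,10}
'b' @ 8: {7,8,11}  (accept∈set)
'b' @ 9: {9,10}
'b' @ 10: {7,8,11}  (accept∈set)
after full input: {7,8,11}  (accept=7 in)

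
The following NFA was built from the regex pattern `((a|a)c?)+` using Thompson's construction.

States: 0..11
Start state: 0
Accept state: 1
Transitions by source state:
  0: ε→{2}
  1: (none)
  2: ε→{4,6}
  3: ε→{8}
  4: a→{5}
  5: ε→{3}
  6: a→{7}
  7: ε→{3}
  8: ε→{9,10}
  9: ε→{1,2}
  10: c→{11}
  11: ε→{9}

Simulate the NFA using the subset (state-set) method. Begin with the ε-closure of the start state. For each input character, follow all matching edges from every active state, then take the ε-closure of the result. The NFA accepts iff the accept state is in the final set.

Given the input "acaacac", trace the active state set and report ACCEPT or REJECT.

Answer: ACCEPT

Derivation:
initial (ε-close {0}): {0,2,4,6}
'a' @ 1: {1,2,3,4,5,6,7,8,9,10}  (accept∈set)
'c' @ 2: {1,2,4,6,9,11}  (accept∈set)
'a' @ 3: {1,2,3,4,5,6,7,8,9,10}  (accept∈set)
'a' @ 4: {1,2,3,4,5,6,7,8,9,10}  (accept∈set)
'c' @ 5: {1,2,4,6,9,11}  (accept∈set)
'a' @ 6: {1,2,3,4,5,6,7,8,9,10}  (accept∈set)
'c' @ 7: {1,2,4,6,9,11}  (accept∈set)
final: {1,2,4,6,9,11}; accept 1 in set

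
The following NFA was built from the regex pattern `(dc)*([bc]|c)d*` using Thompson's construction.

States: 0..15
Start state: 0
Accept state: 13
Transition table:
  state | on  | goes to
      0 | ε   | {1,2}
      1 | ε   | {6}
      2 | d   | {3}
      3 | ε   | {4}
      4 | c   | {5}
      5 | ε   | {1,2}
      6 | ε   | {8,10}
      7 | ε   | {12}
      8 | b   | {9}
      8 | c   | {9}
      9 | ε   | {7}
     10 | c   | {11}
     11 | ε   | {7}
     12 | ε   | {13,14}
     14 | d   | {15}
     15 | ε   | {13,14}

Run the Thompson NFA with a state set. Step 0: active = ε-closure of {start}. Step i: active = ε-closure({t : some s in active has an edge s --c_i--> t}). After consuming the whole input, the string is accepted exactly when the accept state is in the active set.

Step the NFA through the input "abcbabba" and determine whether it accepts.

S₀ = ε-closure({0}) = {0,1,2,6,8,10}
'a' @ 1: {}  — no active states
rest 'bcbabba' ignored (set empty)
final: {}; accept 13 not in set

Answer: REJECT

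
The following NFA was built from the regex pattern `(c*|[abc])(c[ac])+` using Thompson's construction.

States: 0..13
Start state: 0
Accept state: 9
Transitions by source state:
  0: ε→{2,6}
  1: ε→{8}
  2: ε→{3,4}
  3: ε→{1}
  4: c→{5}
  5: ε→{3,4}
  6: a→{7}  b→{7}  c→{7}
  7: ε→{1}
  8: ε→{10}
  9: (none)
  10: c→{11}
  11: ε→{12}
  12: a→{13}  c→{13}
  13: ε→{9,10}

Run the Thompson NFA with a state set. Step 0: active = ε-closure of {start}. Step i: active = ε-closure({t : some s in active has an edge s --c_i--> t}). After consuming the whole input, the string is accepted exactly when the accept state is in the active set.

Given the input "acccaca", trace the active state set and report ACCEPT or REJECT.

Answer: ACCEPT

Steps:
S₀ = ε-closure({0}) = {0,1,2,3,4,6,8,10}
'a' @ 1: {1,7,8,10}
'c' @ 2: {11,12}
'c' @ 3: {9,10,13}  [accepting]
'c' @ 4: {11,12}
'a' @ 5: {9,10,13}  [accepting]
'c' @ 6: {11,12}
'a' @ 7: {9,10,13}  [accepting]
after full input: {9,10,13}  (accept=9 in)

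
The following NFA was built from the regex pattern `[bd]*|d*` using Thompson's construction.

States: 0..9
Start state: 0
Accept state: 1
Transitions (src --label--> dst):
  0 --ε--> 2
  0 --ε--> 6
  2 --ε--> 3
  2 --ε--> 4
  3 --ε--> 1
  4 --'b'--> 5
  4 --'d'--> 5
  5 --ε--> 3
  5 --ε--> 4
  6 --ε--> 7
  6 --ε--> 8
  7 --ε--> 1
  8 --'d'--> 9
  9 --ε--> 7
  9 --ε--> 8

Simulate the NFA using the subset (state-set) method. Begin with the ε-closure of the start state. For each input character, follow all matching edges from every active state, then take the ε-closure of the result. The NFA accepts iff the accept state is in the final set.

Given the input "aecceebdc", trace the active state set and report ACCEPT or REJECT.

Answer: REJECT

Steps:
initial (ε-close {0}): {0,1,2,3,4,6,7,8}
'a' @ 1: {}  — state set empty
rest 'ecceebdc' ignored (set empty)
after full input: {}  (accept=1 not in)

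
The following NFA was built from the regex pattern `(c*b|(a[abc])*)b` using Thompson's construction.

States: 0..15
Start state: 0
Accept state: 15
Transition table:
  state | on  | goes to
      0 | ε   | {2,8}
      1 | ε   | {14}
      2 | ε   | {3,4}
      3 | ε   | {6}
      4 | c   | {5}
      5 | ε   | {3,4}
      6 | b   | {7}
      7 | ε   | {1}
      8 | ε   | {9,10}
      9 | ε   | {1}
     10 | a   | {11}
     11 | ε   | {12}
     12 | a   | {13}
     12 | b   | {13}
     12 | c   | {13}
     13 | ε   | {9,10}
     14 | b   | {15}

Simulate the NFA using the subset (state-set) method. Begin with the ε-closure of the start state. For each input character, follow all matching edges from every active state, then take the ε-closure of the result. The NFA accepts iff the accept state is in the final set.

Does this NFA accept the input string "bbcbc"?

Answer: REJECT

Trace:
start: ε-closure({0}) = {0,1,2,3,4,6,8,9,10,14}
'b' @ 1: {1,7,14,15}  ✓accept
'b' @ 2: {15}  ✓accept
'c' @ 3: {}  — no active states
rest 'bc' ignored (set empty)
end set {} — state 15 not in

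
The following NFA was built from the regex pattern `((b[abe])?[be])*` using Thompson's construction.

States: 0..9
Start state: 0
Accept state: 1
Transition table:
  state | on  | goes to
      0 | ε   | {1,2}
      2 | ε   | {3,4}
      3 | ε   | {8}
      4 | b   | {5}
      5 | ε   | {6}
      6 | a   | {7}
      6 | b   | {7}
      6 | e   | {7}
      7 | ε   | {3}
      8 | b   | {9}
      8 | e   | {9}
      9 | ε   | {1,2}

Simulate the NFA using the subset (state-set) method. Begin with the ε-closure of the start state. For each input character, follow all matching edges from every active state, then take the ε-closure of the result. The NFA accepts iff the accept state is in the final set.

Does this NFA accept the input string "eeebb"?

start: ε-closure({0}) = {0,1,2,3,4,8}
'e' @ 1: {1,2,3,4,8,9}  (accept∈set)
'e' @ 2: {1,2,3,4,8,9}  (accept∈set)
'e' @ 3: {1,2,3,4,8,9}  (accept∈set)
'b' @ 4: {1,2,3,4,5,6,8,9}  (accept∈set)
'b' @ 5: {1,2,3,4,5,6,7,8,9}  (accept∈set)
final: {1,2,3,4,5,6,7,8,9}; accept 1 in set

Answer: ACCEPT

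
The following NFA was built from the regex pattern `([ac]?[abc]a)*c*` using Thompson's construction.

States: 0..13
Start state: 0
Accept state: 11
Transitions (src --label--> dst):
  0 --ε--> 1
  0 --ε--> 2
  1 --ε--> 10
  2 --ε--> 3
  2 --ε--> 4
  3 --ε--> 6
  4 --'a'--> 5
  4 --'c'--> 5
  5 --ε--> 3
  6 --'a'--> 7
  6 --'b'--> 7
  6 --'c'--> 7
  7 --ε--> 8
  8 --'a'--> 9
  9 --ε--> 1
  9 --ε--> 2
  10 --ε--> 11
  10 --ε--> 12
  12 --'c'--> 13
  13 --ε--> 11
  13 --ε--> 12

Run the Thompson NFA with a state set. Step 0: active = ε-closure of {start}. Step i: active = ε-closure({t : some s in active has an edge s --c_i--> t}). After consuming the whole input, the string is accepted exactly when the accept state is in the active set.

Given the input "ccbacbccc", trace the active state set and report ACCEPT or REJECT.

Answer: REJECT

Trace:
S₀ = ε-closure({0}) = {0,1,2,3,4,6,10,11,12}
'c' @ 1: {3,5,6,7,8,11,12,13}  [accepting]
'c' @ 2: {7,8,11,12,13}  [accepting]
'b' @ 3: {}  — no active states
rest 'acbccc' ignored (set empty)
end set {} — state 11 not in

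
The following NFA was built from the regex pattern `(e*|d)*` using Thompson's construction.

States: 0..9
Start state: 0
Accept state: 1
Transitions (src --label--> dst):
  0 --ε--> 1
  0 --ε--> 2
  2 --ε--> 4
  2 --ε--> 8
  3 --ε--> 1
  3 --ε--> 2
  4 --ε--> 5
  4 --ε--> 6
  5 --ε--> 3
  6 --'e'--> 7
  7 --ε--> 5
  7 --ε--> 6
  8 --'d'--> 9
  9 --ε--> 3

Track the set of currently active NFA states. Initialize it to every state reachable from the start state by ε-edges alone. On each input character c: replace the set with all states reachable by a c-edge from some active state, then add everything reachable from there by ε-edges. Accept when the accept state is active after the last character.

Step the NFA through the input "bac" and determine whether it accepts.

Answer: REJECT

Steps:
S₀ = ε-closure({0}) = {0,1,2,3,4,5,6,8}
'b' @ 1: {}  — dead — no transitions
rest 'ac' ignored (set empty)
final: {}; accept 1 not in set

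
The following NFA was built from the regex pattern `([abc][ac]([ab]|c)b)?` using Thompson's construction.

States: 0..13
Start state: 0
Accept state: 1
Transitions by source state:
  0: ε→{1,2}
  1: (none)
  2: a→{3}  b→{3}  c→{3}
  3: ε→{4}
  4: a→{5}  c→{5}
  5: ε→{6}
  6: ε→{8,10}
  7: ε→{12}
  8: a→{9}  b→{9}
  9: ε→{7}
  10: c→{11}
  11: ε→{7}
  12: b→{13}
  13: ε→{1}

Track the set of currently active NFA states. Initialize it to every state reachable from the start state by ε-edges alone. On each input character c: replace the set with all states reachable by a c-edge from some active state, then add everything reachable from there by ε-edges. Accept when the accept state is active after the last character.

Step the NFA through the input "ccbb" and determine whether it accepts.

S₀ = ε-closure({0}) = {0,1,2}
'c' @ 1: {3,4}
'c' @ 2: {5,6,8,10}
'b' @ 3: {7,9,12}
'b' @ 4: {1,13}  (accept∈set)
final: {1,13}; accept 1 in set

Answer: ACCEPT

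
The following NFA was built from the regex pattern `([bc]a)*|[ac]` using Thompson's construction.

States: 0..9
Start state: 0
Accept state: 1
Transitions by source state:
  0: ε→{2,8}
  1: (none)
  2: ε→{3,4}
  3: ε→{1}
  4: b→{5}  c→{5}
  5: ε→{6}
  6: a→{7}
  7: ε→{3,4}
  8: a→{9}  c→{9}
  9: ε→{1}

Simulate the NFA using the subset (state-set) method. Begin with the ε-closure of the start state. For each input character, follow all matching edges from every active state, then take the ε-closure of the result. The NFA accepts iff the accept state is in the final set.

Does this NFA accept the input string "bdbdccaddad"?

Answer: REJECT

Trace:
S₀ = ε-closure({0}) = {0,1,2,3,4,8}
'b' @ 1: {5,6}
'd' @ 2: {}  — no active states
rest 'bdccaddad' ignored (set empty)
final: {}; accept 1 not in set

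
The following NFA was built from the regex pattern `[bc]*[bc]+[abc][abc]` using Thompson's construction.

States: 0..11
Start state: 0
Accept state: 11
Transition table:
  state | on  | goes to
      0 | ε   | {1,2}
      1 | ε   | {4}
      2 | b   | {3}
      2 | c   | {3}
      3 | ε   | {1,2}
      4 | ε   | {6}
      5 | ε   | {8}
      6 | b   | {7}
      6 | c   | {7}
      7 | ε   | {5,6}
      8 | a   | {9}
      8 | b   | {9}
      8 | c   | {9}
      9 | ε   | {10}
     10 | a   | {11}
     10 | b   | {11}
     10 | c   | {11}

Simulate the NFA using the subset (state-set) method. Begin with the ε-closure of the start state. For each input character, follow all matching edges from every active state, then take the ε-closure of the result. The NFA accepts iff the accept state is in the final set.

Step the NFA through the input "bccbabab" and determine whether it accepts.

start: ε-closure({0}) = {0,1,2,4,6}
'b' @ 1: {1,2,3,4,5,6,7,8}
'c' @ 2: {1,2,3,4,5,6,7,8,9,10}
'c' @ 3: {1,2,3,4,5,6,7,8,9,10,11}  ✓accept
'b' @ 4: {1,2,3,4,5,6,7,8,9,10,11}  ✓accept
'a' @ 5: {9,10,11}  ✓accept
'b' @ 6: {11}  ✓accept
'a' @ 7: {}  — no active states
rest 'b' ignored (set empty)
after full input: {}  (accept=11 not in)

Answer: REJECT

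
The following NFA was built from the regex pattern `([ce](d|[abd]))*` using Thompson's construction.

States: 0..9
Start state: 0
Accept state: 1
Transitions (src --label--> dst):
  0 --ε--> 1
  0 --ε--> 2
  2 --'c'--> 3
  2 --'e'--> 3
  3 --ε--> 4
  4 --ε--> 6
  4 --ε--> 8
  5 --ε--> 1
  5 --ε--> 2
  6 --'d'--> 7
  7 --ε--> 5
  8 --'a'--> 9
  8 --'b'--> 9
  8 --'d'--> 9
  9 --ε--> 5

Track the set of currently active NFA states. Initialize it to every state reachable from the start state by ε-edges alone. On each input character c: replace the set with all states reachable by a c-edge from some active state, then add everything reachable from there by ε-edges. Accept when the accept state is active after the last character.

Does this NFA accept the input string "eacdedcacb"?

start: ε-closure({0}) = {0,1,2}
'e' @ 1: {3,4,6,8}
'a' @ 2: {1,2,5,9}  [accepting]
'c' @ 3: {3,4,6,8}
'd' @ 4: {1,2,5,7,9}  [accepting]
'e' @ 5: {3,4,6,8}
'd' @ 6: {1,2,5,7,9}  [accepting]
'c' @ 7: {3,4,6,8}
'a' @ 8: {1,2,5,9}  [accepting]
'c' @ 9: {3,4,6,8}
'b' @ 10: {1,2,5,9}  [accepting]
after full input: {1,2,5,9}  (accept=1 in)

Answer: ACCEPT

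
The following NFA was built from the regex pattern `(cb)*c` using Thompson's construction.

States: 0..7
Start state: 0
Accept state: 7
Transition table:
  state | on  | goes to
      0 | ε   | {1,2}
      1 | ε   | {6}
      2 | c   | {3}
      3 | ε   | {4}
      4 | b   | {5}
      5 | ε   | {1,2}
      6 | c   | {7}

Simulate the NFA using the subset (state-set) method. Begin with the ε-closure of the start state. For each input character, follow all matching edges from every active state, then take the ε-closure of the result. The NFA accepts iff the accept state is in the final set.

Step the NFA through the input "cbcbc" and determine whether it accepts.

initial (ε-close {0}): {0,1,2,6}
'c' @ 1: {3,4,7}  (accept∈set)
'b' @ 2: {1,2,5,6}
'c' @ 3: {3,4,7}  (accept∈set)
'b' @ 4: {1,2,5,6}
'c' @ 5: {3,4,7}  (accept∈set)
final: {3,4,7}; accept 7 in set

Answer: ACCEPT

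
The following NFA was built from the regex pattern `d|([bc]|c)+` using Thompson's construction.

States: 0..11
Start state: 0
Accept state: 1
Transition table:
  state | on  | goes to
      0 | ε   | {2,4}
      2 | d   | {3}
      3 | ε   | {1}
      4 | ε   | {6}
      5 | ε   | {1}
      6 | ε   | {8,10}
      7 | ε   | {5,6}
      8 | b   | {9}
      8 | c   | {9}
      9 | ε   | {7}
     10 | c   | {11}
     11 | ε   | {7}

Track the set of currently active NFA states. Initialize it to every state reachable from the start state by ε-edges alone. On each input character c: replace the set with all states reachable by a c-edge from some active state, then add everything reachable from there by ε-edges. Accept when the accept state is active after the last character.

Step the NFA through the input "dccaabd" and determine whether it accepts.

Answer: REJECT

Steps:
start: ε-closure({0}) = {0,2,4,6,8,10}
'd' @ 1: {1,3}  ✓accept
'c' @ 2: {}  — dead — no transitions
rest 'caabd' ignored (set empty)
final: {}; accept 1 not in set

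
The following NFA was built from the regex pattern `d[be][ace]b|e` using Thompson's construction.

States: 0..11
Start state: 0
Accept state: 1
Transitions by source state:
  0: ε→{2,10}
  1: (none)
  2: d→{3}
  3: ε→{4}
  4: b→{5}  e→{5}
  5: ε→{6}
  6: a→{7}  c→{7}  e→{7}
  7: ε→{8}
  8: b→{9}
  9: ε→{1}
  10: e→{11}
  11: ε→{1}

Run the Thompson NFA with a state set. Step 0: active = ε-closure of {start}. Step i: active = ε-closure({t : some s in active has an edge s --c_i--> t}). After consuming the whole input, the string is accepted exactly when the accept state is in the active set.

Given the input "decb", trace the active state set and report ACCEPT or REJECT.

initial (ε-close {0}): {0,2,10}
'd' @ 1: {3,4}
'e' @ 2: {5,6}
'c' @ 3: {7,8}
'b' @ 4: {1,9}  (accept∈set)
end set {1,9} — state 1 in

Answer: ACCEPT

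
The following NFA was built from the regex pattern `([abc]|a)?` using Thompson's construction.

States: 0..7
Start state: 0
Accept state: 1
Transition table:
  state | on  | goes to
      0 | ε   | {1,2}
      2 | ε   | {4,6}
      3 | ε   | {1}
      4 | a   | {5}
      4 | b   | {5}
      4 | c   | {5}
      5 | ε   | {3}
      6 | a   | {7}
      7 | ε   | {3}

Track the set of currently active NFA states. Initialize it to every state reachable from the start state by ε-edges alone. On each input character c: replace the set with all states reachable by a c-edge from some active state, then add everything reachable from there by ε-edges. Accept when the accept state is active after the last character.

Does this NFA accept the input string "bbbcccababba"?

Answer: REJECT

Trace:
initial (ε-close {0}): {0,1,2,4,6}
'b' @ 1: {1,3,5}  (accept∈set)
'b' @ 2: {}  — state set empty
rest 'bcccababba' ignored (set empty)
after full input: {}  (accept=1 not in)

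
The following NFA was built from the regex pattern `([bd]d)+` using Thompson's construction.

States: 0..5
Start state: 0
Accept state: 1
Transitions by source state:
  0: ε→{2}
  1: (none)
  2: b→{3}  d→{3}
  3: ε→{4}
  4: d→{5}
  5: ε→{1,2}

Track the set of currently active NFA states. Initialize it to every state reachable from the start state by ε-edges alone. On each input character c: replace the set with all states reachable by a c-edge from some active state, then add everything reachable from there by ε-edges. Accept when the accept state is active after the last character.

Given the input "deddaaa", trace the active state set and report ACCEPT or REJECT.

Answer: REJECT

Derivation:
S₀ = ε-closure({0}) = {0,2}
'd' @ 1: {3,4}
'e' @ 2: {}  — state set empty
rest 'ddaaa' ignored (set empty)
final: {}; accept 1 not in set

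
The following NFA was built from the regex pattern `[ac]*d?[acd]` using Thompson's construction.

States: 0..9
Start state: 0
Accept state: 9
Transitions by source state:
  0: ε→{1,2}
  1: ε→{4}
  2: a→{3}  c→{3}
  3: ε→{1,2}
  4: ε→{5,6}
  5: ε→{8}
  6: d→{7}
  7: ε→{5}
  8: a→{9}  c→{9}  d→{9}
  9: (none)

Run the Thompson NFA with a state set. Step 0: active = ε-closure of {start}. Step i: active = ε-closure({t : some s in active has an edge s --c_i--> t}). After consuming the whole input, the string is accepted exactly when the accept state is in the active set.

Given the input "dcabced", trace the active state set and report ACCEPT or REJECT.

Answer: REJECT

Steps:
initial (ε-close {0}): {0,1,2,4,5,6,8}
'd' @ 1: {5,7,8,9}  ✓accept
'c' @ 2: {9}  ✓accept
'a' @ 3: {}  — no active states
rest 'bced' ignored (set empty)
final: {}; accept 9 not in set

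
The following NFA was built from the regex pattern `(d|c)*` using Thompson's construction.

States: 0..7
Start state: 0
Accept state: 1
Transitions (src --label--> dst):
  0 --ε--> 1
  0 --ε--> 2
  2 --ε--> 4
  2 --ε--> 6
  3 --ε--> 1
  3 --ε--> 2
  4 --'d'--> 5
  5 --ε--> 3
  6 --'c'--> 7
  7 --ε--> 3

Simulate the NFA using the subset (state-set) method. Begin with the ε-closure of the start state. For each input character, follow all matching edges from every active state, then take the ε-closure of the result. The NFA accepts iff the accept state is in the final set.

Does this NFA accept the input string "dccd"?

Answer: ACCEPT

Steps:
start: ε-closure({0}) = {0,1,2,4,6}
'd' @ 1: {1,2,3,4,5,6}  ✓accept
'c' @ 2: {1,2,3,4,6,7}  ✓accept
'c' @ 3: {1,2,3,4,6,7}  ✓accept
'd' @ 4: {1,2,3,4,5,6}  ✓accept
end set {1,2,3,4,5,6} — state 1 in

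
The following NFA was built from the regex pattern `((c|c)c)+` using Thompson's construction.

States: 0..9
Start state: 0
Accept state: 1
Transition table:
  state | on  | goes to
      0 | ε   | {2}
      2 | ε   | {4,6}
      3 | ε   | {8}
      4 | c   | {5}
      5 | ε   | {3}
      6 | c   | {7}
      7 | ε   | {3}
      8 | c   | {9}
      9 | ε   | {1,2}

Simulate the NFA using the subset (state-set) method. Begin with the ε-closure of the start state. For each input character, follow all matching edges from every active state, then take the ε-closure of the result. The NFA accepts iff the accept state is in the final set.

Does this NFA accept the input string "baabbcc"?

S₀ = ε-closure({0}) = {0,2,4,6}
'b' @ 1: {}  — dead — no transitions
rest 'aabbcc' ignored (set empty)
after full input: {}  (accept=1 not in)

Answer: REJECT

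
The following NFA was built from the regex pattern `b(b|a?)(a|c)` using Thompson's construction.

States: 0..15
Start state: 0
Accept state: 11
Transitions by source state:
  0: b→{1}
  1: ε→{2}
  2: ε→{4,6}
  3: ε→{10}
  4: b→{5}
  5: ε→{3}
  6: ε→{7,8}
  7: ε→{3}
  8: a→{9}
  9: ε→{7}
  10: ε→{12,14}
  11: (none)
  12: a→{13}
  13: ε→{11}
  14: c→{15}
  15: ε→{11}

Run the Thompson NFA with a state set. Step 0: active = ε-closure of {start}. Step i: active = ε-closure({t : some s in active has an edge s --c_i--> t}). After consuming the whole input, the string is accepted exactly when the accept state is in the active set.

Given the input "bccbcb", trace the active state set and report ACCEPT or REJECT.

Answer: REJECT

Steps:
S₀ = ε-closure({0}) = {0}
'b' @ 1: {1,2,3,4,6,7,8,10,12,14}
'c' @ 2: {11,15}  ✓accept
'c' @ 3: {}  — state set empty
rest 'bcb' ignored (set empty)
end set {} — state 11 not in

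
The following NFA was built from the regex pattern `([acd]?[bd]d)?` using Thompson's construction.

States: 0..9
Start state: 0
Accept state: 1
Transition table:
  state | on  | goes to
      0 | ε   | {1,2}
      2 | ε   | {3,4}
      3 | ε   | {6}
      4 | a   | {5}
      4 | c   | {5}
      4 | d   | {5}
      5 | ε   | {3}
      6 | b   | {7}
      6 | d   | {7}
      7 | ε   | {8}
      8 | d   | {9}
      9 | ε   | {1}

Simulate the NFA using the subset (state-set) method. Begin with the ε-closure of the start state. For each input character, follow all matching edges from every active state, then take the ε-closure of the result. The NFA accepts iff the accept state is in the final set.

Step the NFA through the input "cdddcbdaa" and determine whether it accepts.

start: ε-closure({0}) = {0,1,2,3,4,6}
'c' @ 1: {3,5,6}
'd' @ 2: {7,8}
'd' @ 3: {1,9}  (accept∈set)
'd' @ 4: {}  — dead — no transitions
rest 'cbdaa' ignored (set empty)
final: {}; accept 1 not in set

Answer: REJECT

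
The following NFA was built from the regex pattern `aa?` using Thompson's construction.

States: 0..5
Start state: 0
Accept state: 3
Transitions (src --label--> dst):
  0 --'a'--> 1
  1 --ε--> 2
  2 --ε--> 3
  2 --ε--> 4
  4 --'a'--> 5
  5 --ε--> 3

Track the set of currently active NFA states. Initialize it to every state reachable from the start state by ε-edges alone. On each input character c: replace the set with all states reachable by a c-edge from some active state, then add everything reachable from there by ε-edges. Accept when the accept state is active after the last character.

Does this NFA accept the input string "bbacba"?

start: ε-closure({0}) = {0}
'b' @ 1: {}  — dead — no transitions
rest 'bacba' ignored (set empty)
final: {}; accept 3 not in set

Answer: REJECT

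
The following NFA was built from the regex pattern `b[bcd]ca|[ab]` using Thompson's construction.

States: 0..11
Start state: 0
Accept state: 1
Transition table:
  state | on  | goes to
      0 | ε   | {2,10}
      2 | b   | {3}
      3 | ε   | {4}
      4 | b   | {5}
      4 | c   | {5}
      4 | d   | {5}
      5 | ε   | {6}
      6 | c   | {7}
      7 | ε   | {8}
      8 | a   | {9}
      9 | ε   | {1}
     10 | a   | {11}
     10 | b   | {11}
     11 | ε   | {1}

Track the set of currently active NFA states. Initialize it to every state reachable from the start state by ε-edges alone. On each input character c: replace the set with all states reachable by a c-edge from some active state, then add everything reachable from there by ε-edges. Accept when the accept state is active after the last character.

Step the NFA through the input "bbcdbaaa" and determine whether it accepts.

Answer: REJECT

Derivation:
initial (ε-close {0}): {0,2,10}
'b' @ 1: {1,3,4,11}  ✓accept
'b' @ 2: {5,6}
'c' @ 3: {7,8}
'd' @ 4: {}  — dead — no transitions
rest 'baaa' ignored (set empty)
end set {} — state 1 not in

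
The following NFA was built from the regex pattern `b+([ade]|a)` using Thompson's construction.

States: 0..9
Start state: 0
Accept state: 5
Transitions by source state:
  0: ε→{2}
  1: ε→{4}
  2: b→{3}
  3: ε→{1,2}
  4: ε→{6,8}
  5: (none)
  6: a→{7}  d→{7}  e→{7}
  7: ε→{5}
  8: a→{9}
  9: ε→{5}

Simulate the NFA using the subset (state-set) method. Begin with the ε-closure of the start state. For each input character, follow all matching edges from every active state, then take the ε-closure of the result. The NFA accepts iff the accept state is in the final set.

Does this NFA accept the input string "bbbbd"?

initial (ε-close {0}): {0,2}
'b' @ 1: {1,2,3,4,6,8}
'b' @ 2: {1,2,3,4,6,8}
'b' @ 3: {1,2,3,4,6,8}
'b' @ 4: {1,2,3,4,6,8}
'd' @ 5: {5,7}  (accept∈set)
final: {5,7}; accept 5 in set

Answer: ACCEPT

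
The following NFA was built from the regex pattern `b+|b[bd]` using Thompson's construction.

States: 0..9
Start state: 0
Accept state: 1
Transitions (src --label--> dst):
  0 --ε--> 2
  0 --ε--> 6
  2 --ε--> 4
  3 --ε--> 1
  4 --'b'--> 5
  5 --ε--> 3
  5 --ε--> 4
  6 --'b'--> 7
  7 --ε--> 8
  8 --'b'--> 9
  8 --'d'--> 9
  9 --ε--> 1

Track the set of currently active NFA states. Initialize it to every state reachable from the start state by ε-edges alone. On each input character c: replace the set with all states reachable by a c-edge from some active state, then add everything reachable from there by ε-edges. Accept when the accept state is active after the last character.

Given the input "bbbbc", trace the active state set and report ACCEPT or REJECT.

start: ε-closure({0}) = {0,2,4,6}
'b' @ 1: {1,3,4,5,7,8}  (accept∈set)
'b' @ 2: {1,3,4,5,9}  (accept∈set)
'b' @ 3: {1,3,4,5}  (accept∈set)
'b' @ 4: {1,3,4,5}  (accept∈set)
'c' @ 5: {}  — no active states
after full input: {}  (accept=1 not in)

Answer: REJECT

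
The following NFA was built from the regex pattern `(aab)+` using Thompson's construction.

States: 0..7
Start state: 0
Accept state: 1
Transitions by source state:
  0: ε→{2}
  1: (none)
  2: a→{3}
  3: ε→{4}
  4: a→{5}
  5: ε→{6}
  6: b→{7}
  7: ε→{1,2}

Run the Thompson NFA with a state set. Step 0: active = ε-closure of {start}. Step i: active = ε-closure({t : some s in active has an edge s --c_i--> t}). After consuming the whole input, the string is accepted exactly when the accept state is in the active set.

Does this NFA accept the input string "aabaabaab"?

initial (ε-close {0}): {0,2}
'a' @ 1: {3,4}
'a' @ 2: {5,6}
'b' @ 3: {1,2,7}  ✓accept
'a' @ 4: {3,4}
'a' @ 5: {5,6}
'b' @ 6: {1,2,7}  ✓accept
'a' @ 7: {3,4}
'a' @ 8: {5,6}
'b' @ 9: {1,2,7}  ✓accept
after full input: {1,2,7}  (accept=1 in)

Answer: ACCEPT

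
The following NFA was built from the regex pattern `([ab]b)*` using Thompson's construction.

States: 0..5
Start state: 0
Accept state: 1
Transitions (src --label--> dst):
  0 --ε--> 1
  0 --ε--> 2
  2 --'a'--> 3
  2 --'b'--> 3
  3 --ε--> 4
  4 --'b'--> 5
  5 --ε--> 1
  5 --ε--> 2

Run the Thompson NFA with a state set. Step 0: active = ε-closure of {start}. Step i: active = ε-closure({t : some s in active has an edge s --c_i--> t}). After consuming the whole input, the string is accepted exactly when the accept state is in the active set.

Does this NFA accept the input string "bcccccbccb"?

Answer: REJECT

Trace:
start: ε-closure({0}) = {0,1,2}
'b' @ 1: {3,4}
'c' @ 2: {}  — no active states
rest 'ccccbccb' ignored (set empty)
end set {} — state 1 not in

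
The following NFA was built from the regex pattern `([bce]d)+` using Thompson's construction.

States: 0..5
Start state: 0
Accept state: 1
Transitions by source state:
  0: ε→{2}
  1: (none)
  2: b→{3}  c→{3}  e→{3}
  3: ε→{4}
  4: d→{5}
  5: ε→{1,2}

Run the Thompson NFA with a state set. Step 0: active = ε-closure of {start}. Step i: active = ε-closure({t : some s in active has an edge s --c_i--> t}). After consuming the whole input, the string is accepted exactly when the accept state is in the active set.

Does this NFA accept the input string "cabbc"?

Answer: REJECT

Derivation:
S₀ = ε-closure({0}) = {0,2}
'c' @ 1: {3,4}
'a' @ 2: {}  — dead — no transitions
rest 'bbc' ignored (set empty)
end set {} — state 1 not in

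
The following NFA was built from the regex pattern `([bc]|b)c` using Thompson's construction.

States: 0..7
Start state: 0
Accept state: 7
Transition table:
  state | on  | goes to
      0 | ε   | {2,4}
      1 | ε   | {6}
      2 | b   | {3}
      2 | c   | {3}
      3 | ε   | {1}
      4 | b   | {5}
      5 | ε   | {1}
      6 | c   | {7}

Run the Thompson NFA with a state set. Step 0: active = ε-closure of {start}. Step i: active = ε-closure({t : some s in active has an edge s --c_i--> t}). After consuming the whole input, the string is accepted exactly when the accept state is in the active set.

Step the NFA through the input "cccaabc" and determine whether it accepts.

S₀ = ε-closure({0}) = {0,2,4}
'c' @ 1: {1,3,6}
'c' @ 2: {7}  (accept∈set)
'c' @ 3: {}  — dead — no transitions
rest 'aabc' ignored (set empty)
end set {} — state 7 not in

Answer: REJECT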